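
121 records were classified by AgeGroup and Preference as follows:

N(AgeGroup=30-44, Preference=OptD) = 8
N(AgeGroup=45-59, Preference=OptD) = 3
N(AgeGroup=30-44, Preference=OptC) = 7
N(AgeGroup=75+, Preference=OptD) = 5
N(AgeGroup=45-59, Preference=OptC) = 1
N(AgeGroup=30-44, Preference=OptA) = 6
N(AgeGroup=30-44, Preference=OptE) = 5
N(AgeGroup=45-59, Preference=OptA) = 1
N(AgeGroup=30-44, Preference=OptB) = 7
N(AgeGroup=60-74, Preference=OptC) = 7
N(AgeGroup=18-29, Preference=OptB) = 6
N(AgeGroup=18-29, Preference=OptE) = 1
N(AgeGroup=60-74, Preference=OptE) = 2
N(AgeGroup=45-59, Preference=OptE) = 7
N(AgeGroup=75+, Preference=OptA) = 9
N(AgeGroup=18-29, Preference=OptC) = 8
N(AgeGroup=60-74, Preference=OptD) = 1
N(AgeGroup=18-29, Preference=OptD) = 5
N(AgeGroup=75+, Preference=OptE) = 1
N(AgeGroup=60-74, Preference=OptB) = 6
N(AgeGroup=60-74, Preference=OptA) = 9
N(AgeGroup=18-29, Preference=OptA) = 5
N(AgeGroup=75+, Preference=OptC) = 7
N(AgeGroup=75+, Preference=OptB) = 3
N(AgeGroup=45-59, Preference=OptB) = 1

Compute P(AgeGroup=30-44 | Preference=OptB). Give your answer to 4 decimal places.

0.3043

Total with Preference=OptB: 6 + 7 + 1 + 6 + 3 = 23.
P(AgeGroup=30-44 | Preference=OptB) = 7/23 = 0.3043.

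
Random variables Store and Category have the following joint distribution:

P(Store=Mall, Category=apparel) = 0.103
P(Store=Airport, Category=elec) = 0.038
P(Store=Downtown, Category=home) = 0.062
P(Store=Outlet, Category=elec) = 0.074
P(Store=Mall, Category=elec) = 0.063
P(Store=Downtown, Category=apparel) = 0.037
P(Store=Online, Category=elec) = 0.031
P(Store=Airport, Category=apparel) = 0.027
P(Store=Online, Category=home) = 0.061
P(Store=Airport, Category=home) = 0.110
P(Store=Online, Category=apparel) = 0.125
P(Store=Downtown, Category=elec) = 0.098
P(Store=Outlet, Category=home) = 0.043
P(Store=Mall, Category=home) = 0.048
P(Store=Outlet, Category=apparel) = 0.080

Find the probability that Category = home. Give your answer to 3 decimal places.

P(Category=home) = 0.062 + 0.048 + 0.110 + 0.043 + 0.061 = 0.324.

0.324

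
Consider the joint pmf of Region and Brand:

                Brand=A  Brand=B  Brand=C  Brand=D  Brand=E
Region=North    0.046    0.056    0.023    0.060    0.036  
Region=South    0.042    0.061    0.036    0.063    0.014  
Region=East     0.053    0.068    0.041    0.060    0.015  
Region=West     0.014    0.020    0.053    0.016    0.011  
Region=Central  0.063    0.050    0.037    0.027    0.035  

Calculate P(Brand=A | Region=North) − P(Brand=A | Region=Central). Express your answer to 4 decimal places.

P(Region=North) = 0.046 + 0.056 + 0.023 + 0.060 + 0.036 = 0.221; P(Brand=A | Region=North) = 0.046/0.221 = 0.20814.
P(Region=Central) = 0.063 + 0.050 + 0.037 + 0.027 + 0.035 = 0.212; P(Brand=A | Region=Central) = 0.063/0.212 = 0.29717.
Difference = -0.0890.

-0.0890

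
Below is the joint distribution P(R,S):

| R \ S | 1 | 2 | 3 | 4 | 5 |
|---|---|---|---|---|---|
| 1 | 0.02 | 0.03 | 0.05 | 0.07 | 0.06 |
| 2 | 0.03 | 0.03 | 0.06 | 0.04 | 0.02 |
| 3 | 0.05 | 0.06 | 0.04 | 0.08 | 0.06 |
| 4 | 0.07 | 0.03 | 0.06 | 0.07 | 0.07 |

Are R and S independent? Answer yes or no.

no

P(R=2) = 0.18 and P(S=3) = 0.21, so their product is 0.0378, but P(R=2, S=3) = 0.06. Since these differ, R and S are not independent.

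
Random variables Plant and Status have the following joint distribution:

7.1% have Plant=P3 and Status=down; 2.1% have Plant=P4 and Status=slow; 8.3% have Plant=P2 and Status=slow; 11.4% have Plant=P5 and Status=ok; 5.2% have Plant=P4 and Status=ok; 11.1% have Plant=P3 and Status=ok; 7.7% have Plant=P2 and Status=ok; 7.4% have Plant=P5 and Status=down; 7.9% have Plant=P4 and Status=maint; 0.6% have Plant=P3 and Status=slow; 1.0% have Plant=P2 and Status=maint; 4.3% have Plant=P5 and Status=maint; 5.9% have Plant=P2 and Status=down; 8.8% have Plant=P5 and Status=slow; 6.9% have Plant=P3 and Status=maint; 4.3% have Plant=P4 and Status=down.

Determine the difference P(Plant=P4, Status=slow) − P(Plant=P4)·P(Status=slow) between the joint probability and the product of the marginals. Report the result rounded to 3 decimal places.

P(Plant=P4) = 0.052 + 0.021 + 0.043 + 0.079 = 0.195.
P(Status=slow) = 0.083 + 0.006 + 0.021 + 0.088 = 0.198.
P(Plant=P4, Status=slow) − P(Plant=P4)P(Status=slow) = 0.021 − 0.195×0.198 = -0.018.

-0.018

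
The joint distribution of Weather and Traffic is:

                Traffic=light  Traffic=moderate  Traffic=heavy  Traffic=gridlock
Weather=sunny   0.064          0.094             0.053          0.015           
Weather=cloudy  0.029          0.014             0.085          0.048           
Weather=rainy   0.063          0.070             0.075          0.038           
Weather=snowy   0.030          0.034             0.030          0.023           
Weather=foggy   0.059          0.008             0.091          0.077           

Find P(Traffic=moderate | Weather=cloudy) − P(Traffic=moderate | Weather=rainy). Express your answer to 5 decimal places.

P(Weather=cloudy) = 0.029 + 0.014 + 0.085 + 0.048 = 0.176; P(Traffic=moderate | Weather=cloudy) = 0.014/0.176 = 0.079545.
P(Weather=rainy) = 0.063 + 0.070 + 0.075 + 0.038 = 0.246; P(Traffic=moderate | Weather=rainy) = 0.070/0.246 = 0.284553.
Difference = -0.20501.

-0.20501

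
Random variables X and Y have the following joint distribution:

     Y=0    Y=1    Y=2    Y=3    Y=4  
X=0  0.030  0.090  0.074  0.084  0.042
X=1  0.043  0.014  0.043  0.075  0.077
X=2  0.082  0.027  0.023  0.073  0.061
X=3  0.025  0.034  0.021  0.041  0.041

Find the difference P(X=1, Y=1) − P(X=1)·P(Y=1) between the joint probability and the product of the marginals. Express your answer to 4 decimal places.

P(X=1) = 0.043 + 0.014 + 0.043 + 0.075 + 0.077 = 0.252.
P(Y=1) = 0.090 + 0.014 + 0.027 + 0.034 = 0.165.
P(X=1, Y=1) − P(X=1)P(Y=1) = 0.014 − 0.252×0.165 = -0.0276.

-0.0276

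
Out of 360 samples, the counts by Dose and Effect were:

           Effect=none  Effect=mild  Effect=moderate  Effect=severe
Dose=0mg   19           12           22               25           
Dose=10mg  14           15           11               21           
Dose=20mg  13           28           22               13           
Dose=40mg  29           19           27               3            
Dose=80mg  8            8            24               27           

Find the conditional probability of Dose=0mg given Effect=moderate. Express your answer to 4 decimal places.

0.2075

Total with Effect=moderate: 22 + 11 + 22 + 27 + 24 = 106.
P(Dose=0mg | Effect=moderate) = 22/106 = 0.2075.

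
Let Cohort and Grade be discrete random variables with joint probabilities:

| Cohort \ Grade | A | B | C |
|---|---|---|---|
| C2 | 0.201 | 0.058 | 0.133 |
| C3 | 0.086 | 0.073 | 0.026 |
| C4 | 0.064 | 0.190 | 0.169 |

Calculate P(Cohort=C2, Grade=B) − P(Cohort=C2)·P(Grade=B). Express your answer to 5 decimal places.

P(Cohort=C2) = 0.201 + 0.058 + 0.133 = 0.392.
P(Grade=B) = 0.058 + 0.073 + 0.190 = 0.321.
P(Cohort=C2, Grade=B) − P(Cohort=C2)P(Grade=B) = 0.058 − 0.392×0.321 = -0.06783.

-0.06783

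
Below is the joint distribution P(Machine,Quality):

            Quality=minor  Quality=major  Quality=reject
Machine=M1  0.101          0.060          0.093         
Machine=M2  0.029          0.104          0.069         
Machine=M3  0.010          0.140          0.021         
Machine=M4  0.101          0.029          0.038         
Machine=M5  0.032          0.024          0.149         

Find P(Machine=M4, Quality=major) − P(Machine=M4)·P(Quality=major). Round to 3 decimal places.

-0.031

P(Machine=M4) = 0.101 + 0.029 + 0.038 = 0.168.
P(Quality=major) = 0.060 + 0.104 + 0.140 + 0.029 + 0.024 = 0.357.
P(Machine=M4, Quality=major) − P(Machine=M4)P(Quality=major) = 0.029 − 0.168×0.357 = -0.031.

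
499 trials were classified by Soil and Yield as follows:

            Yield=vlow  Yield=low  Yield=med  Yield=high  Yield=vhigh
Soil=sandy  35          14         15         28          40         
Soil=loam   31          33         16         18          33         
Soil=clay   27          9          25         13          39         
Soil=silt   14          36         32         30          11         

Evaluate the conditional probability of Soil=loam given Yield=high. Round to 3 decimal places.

0.202

Total with Yield=high: 28 + 18 + 13 + 30 = 89.
P(Soil=loam | Yield=high) = 18/89 = 0.202.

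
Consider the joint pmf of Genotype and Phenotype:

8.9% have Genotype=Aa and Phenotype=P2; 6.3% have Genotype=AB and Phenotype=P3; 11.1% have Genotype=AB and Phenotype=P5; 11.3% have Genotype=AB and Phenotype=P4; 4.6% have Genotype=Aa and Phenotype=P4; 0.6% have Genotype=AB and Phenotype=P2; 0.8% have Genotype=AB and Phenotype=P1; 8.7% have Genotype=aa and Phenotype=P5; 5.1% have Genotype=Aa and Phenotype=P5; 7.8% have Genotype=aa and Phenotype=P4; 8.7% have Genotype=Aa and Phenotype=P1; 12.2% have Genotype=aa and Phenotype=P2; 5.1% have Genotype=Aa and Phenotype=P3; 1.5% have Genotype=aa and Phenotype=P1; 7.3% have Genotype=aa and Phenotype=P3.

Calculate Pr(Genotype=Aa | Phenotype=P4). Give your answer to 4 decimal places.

P(Phenotype=P4) = 0.046 + 0.078 + 0.113 = 0.237.
P(Genotype=Aa | Phenotype=P4) = 0.046/0.237 = 0.1941.

0.1941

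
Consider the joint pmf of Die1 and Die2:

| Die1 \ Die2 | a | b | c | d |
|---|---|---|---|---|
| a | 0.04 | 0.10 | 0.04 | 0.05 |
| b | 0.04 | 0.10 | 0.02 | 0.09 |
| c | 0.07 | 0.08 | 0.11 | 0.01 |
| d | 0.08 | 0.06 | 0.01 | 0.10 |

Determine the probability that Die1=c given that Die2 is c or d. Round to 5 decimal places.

P(Die2=c) = 0.04 + 0.02 + 0.11 + 0.01 = 0.18.
P(Die2=d) = 0.05 + 0.09 + 0.01 + 0.10 = 0.25.
P(Die2 ∈ {c, d}) = 0.18 + 0.25 = 0.43; P(Die1=c, Die2 ∈ {c, d}) = 0.11 + 0.01 = 0.12.
P(Die1=c | Die2 ∈ {c, d}) = 0.12/0.43 = 0.27907.

0.27907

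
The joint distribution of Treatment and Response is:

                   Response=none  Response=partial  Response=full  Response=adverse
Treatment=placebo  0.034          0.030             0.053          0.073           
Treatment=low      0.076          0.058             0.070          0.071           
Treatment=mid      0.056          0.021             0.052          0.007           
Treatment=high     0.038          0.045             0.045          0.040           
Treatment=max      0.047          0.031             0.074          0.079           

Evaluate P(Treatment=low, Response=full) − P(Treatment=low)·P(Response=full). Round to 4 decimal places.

-0.0109

P(Treatment=low) = 0.076 + 0.058 + 0.070 + 0.071 = 0.275.
P(Response=full) = 0.053 + 0.070 + 0.052 + 0.045 + 0.074 = 0.294.
P(Treatment=low, Response=full) − P(Treatment=low)P(Response=full) = 0.070 − 0.275×0.294 = -0.0109.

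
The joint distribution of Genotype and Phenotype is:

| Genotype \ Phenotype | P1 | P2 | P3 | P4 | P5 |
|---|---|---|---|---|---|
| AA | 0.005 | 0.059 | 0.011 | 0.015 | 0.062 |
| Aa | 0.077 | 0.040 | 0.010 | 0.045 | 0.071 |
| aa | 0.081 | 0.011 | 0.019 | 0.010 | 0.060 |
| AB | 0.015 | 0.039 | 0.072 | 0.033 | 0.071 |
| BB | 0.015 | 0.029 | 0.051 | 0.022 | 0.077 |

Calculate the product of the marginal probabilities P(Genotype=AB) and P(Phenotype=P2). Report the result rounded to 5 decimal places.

P(Genotype=AB) = 0.015 + 0.039 + 0.072 + 0.033 + 0.071 = 0.230.
P(Phenotype=P2) = 0.059 + 0.040 + 0.011 + 0.039 + 0.029 = 0.178.
Product: 0.230 × 0.178 = 0.04094.

0.04094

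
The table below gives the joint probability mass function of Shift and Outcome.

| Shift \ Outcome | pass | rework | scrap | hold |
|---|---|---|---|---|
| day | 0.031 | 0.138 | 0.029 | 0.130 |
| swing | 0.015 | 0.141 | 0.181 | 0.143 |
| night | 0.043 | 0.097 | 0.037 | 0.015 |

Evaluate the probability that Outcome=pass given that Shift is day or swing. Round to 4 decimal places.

0.0569

P(Shift=day) = 0.031 + 0.138 + 0.029 + 0.130 = 0.328.
P(Shift=swing) = 0.015 + 0.141 + 0.181 + 0.143 = 0.480.
P(Shift ∈ {day, swing}) = 0.328 + 0.480 = 0.808; P(Outcome=pass, Shift ∈ {day, swing}) = 0.031 + 0.015 = 0.046.
P(Outcome=pass | Shift ∈ {day, swing}) = 0.046/0.808 = 0.0569.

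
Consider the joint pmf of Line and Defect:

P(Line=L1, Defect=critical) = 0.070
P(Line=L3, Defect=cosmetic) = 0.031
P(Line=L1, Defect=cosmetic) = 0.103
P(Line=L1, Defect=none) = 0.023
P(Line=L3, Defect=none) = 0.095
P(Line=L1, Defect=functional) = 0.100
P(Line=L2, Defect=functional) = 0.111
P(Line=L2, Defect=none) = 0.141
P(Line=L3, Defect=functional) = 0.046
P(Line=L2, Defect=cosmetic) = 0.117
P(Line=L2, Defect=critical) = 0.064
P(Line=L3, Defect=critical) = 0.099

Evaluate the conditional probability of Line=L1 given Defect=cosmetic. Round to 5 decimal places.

0.41036

P(Defect=cosmetic) = 0.103 + 0.117 + 0.031 = 0.251.
P(Line=L1 | Defect=cosmetic) = 0.103/0.251 = 0.41036.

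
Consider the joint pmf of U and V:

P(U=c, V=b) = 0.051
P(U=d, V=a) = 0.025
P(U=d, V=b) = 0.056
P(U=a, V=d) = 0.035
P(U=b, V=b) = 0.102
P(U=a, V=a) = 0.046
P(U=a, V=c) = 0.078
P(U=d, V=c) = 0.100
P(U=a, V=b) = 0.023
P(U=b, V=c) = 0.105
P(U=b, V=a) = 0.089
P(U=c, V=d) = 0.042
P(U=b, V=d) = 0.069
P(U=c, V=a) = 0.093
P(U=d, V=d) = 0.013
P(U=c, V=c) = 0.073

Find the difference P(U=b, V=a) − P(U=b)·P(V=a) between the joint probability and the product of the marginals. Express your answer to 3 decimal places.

P(U=b) = 0.089 + 0.102 + 0.105 + 0.069 = 0.365.
P(V=a) = 0.046 + 0.089 + 0.093 + 0.025 = 0.253.
P(U=b, V=a) − P(U=b)P(V=a) = 0.089 − 0.365×0.253 = -0.003.

-0.003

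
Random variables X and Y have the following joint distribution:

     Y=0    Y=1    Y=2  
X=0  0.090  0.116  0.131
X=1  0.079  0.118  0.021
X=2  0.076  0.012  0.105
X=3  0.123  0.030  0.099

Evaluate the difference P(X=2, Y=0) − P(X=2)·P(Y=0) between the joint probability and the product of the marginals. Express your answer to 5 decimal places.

0.00498

P(X=2) = 0.076 + 0.012 + 0.105 = 0.193.
P(Y=0) = 0.090 + 0.079 + 0.076 + 0.123 = 0.368.
P(X=2, Y=0) − P(X=2)P(Y=0) = 0.076 − 0.193×0.368 = 0.00498.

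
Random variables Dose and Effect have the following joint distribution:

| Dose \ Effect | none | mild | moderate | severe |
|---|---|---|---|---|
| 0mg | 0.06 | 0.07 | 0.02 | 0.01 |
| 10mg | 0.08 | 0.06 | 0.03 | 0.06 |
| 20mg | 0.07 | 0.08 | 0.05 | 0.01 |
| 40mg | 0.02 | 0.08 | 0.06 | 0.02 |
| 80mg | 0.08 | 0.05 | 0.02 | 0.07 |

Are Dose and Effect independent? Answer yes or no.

P(Dose=40mg) = 0.18 and P(Effect=none) = 0.31, so their product is 0.0558, but P(Dose=40mg, Effect=none) = 0.02. Since these differ, Dose and Effect are not independent.

no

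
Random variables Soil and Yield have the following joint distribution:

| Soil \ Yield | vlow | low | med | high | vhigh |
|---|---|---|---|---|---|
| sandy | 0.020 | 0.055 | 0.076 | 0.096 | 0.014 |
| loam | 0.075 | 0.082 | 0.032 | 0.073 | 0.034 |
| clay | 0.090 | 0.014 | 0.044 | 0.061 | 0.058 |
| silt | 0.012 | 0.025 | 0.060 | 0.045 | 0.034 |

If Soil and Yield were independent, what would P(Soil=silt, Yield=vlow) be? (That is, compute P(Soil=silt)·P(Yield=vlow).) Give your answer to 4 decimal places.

0.0347

P(Soil=silt) = 0.012 + 0.025 + 0.060 + 0.045 + 0.034 = 0.176.
P(Yield=vlow) = 0.020 + 0.075 + 0.090 + 0.012 = 0.197.
Product: 0.176 × 0.197 = 0.0347.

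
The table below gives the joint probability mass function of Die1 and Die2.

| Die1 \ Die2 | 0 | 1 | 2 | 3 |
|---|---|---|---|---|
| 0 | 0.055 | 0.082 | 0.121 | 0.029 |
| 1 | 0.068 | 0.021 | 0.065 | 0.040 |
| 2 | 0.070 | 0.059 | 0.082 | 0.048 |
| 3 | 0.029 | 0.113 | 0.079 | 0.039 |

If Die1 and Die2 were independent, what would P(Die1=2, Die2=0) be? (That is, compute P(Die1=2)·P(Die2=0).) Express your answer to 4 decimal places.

0.0575

P(Die1=2) = 0.070 + 0.059 + 0.082 + 0.048 = 0.259.
P(Die2=0) = 0.055 + 0.068 + 0.070 + 0.029 = 0.222.
Product: 0.259 × 0.222 = 0.0575.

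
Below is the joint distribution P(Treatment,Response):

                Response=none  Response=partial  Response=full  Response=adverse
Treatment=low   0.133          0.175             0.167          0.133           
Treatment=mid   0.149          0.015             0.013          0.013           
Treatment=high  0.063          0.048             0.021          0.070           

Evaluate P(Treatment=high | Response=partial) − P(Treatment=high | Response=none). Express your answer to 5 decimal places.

0.01907

P(Response=partial) = 0.175 + 0.015 + 0.048 = 0.238; P(Treatment=high | Response=partial) = 0.048/0.238 = 0.201681.
P(Response=none) = 0.133 + 0.149 + 0.063 = 0.345; P(Treatment=high | Response=none) = 0.063/0.345 = 0.182609.
Difference = 0.01907.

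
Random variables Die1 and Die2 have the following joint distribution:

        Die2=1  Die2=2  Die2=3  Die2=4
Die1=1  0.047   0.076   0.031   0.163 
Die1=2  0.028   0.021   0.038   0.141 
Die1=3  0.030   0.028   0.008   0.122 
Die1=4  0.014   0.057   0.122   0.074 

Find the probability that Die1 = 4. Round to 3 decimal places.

P(Die1=4) = 0.014 + 0.057 + 0.122 + 0.074 = 0.267.

0.267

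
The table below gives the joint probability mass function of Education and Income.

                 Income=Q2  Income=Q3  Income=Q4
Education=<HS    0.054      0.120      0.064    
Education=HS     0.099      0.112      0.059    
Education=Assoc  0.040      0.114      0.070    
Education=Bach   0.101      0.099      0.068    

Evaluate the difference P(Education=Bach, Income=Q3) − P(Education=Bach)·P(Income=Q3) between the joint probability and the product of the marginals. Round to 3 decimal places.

P(Education=Bach) = 0.101 + 0.099 + 0.068 = 0.268.
P(Income=Q3) = 0.120 + 0.112 + 0.114 + 0.099 = 0.445.
P(Education=Bach, Income=Q3) − P(Education=Bach)P(Income=Q3) = 0.099 − 0.268×0.445 = -0.020.

-0.020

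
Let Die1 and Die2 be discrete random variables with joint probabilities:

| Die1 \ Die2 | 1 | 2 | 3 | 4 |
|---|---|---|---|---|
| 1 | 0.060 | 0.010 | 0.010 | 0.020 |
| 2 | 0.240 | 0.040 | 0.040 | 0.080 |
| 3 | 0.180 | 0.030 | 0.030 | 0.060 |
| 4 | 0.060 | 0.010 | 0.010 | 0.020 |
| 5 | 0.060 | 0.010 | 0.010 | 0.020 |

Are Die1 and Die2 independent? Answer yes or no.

yes

Every cell satisfies P(Die1,Die2) = P(Die1)·P(Die2). For instance P(Die1=1) = 0.100, P(Die2=1) = 0.600, and 0.100×0.600 = 0.060 matches the joint entry. So Die1 and Die2 are independent.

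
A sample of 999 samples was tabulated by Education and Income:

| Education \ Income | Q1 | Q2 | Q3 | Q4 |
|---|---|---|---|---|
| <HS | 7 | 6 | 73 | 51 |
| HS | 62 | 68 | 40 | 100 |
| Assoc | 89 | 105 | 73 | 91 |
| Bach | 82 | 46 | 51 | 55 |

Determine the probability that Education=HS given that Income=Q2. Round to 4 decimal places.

Total with Income=Q2: 6 + 68 + 105 + 46 = 225.
P(Education=HS | Income=Q2) = 68/225 = 0.3022.

0.3022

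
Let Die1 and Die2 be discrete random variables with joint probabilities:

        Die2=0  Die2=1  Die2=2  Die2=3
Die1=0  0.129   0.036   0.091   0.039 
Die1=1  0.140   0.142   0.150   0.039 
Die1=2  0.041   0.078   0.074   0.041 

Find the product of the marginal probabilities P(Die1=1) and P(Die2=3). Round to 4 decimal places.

0.0560

P(Die1=1) = 0.140 + 0.142 + 0.150 + 0.039 = 0.471.
P(Die2=3) = 0.039 + 0.039 + 0.041 = 0.119.
Product: 0.471 × 0.119 = 0.0560.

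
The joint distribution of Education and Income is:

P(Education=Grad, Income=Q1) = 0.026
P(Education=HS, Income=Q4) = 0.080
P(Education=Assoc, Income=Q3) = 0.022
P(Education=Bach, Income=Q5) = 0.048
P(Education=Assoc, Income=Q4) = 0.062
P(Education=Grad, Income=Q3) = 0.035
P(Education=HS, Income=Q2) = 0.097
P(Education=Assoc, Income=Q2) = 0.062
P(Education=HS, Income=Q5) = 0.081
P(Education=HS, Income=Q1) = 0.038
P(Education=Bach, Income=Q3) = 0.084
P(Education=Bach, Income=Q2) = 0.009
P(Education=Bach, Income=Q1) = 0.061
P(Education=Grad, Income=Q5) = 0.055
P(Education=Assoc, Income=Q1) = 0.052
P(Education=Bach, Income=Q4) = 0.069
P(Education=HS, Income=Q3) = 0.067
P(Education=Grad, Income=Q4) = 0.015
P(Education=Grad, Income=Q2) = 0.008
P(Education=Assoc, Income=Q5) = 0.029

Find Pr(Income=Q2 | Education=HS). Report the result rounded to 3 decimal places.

P(Education=HS) = 0.038 + 0.097 + 0.067 + 0.080 + 0.081 = 0.363.
P(Income=Q2 | Education=HS) = 0.097/0.363 = 0.267.

0.267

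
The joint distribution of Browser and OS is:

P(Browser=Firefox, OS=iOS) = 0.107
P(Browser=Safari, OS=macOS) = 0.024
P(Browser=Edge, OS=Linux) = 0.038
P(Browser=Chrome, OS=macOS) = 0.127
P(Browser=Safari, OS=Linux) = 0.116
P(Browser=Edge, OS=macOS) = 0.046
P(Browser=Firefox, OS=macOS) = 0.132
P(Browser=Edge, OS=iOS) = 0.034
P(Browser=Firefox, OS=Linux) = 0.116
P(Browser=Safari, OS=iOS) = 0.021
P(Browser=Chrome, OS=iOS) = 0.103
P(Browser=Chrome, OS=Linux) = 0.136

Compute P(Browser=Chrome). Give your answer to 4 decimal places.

0.3660

P(Browser=Chrome) = 0.127 + 0.136 + 0.103 = 0.366.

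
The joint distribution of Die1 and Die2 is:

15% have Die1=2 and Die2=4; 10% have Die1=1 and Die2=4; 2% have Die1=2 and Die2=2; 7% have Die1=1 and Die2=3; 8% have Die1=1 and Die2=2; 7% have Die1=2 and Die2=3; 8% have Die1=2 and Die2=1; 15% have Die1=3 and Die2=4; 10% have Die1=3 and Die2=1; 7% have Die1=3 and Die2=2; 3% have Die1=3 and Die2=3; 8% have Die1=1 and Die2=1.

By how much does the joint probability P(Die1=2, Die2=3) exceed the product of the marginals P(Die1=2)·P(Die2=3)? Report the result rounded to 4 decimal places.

0.0156

P(Die1=2) = 0.08 + 0.02 + 0.07 + 0.15 = 0.32.
P(Die2=3) = 0.07 + 0.07 + 0.03 = 0.17.
P(Die1=2, Die2=3) − P(Die1=2)P(Die2=3) = 0.07 − 0.32×0.17 = 0.0156.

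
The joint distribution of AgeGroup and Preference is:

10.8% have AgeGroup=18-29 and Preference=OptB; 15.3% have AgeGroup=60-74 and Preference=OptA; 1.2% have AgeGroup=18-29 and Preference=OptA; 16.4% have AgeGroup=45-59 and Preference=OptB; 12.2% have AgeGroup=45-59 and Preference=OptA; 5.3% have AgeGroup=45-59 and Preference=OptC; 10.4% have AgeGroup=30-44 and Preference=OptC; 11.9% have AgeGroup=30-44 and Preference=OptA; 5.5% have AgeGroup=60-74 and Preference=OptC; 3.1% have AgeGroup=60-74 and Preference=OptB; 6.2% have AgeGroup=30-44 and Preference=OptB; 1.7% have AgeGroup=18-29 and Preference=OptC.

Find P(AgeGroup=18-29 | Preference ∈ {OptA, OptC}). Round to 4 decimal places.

P(Preference=OptA) = 0.012 + 0.119 + 0.122 + 0.153 = 0.406.
P(Preference=OptC) = 0.017 + 0.104 + 0.053 + 0.055 = 0.229.
P(Preference ∈ {OptA, OptC}) = 0.406 + 0.229 = 0.635; P(AgeGroup=18-29, Preference ∈ {OptA, OptC}) = 0.012 + 0.017 = 0.029.
P(AgeGroup=18-29 | Preference ∈ {OptA, OptC}) = 0.029/0.635 = 0.0457.

0.0457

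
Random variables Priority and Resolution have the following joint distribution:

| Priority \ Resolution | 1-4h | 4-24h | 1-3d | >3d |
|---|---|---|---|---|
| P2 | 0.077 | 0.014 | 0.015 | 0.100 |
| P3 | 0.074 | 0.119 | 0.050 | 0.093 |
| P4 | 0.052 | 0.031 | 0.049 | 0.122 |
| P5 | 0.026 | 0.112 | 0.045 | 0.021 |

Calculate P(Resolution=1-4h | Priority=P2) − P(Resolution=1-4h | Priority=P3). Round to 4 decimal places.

0.1535

P(Priority=P2) = 0.077 + 0.014 + 0.015 + 0.100 = 0.206; P(Resolution=1-4h | Priority=P2) = 0.077/0.206 = 0.37379.
P(Priority=P3) = 0.074 + 0.119 + 0.050 + 0.093 = 0.336; P(Resolution=1-4h | Priority=P3) = 0.074/0.336 = 0.22024.
Difference = 0.1535.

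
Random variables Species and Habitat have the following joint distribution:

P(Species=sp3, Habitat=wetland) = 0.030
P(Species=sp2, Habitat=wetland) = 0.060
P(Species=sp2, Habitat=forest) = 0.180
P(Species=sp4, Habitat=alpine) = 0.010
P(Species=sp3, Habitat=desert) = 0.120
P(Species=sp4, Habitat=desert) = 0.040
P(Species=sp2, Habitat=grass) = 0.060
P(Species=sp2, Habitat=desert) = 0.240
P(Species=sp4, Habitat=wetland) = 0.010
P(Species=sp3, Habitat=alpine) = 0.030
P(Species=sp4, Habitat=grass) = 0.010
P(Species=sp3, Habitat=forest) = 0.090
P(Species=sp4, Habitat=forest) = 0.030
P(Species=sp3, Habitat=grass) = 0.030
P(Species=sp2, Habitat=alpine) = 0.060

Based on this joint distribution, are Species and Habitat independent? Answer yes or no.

yes

Every cell satisfies P(Species,Habitat) = P(Species)·P(Habitat). For instance P(Species=sp4) = 0.100, P(Habitat=forest) = 0.300, and 0.100×0.300 = 0.030 matches the joint entry. So Species and Habitat are independent.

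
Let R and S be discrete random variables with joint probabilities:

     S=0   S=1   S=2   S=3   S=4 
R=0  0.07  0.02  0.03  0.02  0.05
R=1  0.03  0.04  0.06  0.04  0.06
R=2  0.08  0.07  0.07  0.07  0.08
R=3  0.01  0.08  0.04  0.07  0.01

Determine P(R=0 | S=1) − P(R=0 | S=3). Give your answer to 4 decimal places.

P(S=1) = 0.02 + 0.04 + 0.07 + 0.08 = 0.21; P(R=0 | S=1) = 0.02/0.21 = 0.09524.
P(S=3) = 0.02 + 0.04 + 0.07 + 0.07 = 0.20; P(R=0 | S=3) = 0.02/0.20 = 0.10000.
Difference = -0.0048.

-0.0048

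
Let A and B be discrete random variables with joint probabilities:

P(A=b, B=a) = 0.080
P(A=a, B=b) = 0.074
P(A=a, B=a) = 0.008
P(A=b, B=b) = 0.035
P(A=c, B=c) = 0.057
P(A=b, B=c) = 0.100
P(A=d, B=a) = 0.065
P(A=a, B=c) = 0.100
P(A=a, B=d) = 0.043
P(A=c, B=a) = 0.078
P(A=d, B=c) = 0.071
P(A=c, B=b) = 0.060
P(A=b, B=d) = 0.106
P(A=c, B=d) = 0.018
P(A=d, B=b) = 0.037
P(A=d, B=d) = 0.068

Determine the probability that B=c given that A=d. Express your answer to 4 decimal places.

P(A=d) = 0.065 + 0.037 + 0.071 + 0.068 = 0.241.
P(B=c | A=d) = 0.071/0.241 = 0.2946.

0.2946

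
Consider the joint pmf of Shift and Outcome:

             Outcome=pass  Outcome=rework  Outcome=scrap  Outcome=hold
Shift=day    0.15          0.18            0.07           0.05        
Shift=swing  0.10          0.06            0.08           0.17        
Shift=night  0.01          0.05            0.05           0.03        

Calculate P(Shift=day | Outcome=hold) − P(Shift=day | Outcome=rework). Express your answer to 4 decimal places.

P(Outcome=hold) = 0.05 + 0.17 + 0.03 = 0.25; P(Shift=day | Outcome=hold) = 0.05/0.25 = 0.20000.
P(Outcome=rework) = 0.18 + 0.06 + 0.05 = 0.29; P(Shift=day | Outcome=rework) = 0.18/0.29 = 0.62069.
Difference = -0.4207.

-0.4207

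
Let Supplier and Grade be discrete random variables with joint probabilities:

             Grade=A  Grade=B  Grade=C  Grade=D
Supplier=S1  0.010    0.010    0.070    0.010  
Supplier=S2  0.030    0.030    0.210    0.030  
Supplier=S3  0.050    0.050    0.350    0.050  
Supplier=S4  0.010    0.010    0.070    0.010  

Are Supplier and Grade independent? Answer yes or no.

Every cell satisfies P(Supplier,Grade) = P(Supplier)·P(Grade). For instance P(Supplier=S4) = 0.100, P(Grade=C) = 0.700, and 0.100×0.700 = 0.070 matches the joint entry. So Supplier and Grade are independent.

yes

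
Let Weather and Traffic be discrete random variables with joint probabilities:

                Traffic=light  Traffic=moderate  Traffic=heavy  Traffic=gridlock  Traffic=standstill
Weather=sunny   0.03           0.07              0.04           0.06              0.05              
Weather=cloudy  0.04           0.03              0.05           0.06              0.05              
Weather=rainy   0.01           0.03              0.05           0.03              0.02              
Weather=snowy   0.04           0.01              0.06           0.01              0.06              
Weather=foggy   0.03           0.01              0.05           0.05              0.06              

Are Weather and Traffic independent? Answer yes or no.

no

P(Weather=sunny) = 0.25 and P(Traffic=moderate) = 0.15, so their product is 0.0375, but P(Weather=sunny, Traffic=moderate) = 0.07. Since these differ, Weather and Traffic are not independent.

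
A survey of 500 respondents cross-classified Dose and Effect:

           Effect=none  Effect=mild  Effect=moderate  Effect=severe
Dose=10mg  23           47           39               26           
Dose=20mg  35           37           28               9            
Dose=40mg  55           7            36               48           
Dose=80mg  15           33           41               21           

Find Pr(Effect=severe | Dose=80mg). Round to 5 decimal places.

Total with Dose=80mg: 15 + 33 + 41 + 21 = 110.
P(Effect=severe | Dose=80mg) = 21/110 = 0.19091.

0.19091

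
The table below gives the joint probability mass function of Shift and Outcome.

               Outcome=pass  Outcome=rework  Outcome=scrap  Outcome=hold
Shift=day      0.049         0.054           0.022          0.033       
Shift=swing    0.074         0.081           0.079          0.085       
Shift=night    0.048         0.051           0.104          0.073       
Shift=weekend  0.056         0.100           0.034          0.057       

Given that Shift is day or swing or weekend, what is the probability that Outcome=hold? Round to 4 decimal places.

P(Shift=day) = 0.049 + 0.054 + 0.022 + 0.033 = 0.158.
P(Shift=swing) = 0.074 + 0.081 + 0.079 + 0.085 = 0.319.
P(Shift=weekend) = 0.056 + 0.100 + 0.034 + 0.057 = 0.247.
P(Shift ∈ {day, swing, weekend}) = 0.158 + 0.319 + 0.247 = 0.724; P(Outcome=hold, Shift ∈ {day, swing, weekend}) = 0.033 + 0.085 + 0.057 = 0.175.
P(Outcome=hold | Shift ∈ {day, swing, weekend}) = 0.175/0.724 = 0.2417.

0.2417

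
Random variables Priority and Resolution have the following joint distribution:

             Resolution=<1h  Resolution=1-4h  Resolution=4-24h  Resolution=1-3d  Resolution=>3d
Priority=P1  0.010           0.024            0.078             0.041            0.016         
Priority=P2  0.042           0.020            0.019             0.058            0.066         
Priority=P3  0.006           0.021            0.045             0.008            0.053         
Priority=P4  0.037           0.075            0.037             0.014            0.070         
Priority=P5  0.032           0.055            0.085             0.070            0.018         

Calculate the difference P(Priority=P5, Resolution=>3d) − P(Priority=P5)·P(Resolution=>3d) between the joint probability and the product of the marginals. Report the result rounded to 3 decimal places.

P(Priority=P5) = 0.032 + 0.055 + 0.085 + 0.070 + 0.018 = 0.260.
P(Resolution=>3d) = 0.016 + 0.066 + 0.053 + 0.070 + 0.018 = 0.223.
P(Priority=P5, Resolution=>3d) − P(Priority=P5)P(Resolution=>3d) = 0.018 − 0.260×0.223 = -0.040.

-0.040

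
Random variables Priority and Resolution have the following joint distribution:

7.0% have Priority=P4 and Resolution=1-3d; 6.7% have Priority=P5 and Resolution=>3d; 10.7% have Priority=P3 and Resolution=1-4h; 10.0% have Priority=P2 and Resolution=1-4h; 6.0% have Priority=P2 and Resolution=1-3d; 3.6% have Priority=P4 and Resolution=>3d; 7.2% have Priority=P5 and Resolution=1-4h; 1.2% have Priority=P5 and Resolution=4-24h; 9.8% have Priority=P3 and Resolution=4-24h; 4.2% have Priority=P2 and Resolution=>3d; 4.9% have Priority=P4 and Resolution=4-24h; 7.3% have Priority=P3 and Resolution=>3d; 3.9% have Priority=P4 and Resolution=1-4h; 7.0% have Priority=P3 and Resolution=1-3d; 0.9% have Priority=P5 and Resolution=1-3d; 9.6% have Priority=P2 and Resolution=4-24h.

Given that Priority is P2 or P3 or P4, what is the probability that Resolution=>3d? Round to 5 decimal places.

P(Priority=P2) = 0.100 + 0.096 + 0.060 + 0.042 = 0.298.
P(Priority=P3) = 0.107 + 0.098 + 0.070 + 0.073 = 0.348.
P(Priority=P4) = 0.039 + 0.049 + 0.070 + 0.036 = 0.194.
P(Priority ∈ {P2, P3, P4}) = 0.298 + 0.348 + 0.194 = 0.840; P(Resolution=>3d, Priority ∈ {P2, P3, P4}) = 0.042 + 0.073 + 0.036 = 0.151.
P(Resolution=>3d | Priority ∈ {P2, P3, P4}) = 0.151/0.840 = 0.17976.

0.17976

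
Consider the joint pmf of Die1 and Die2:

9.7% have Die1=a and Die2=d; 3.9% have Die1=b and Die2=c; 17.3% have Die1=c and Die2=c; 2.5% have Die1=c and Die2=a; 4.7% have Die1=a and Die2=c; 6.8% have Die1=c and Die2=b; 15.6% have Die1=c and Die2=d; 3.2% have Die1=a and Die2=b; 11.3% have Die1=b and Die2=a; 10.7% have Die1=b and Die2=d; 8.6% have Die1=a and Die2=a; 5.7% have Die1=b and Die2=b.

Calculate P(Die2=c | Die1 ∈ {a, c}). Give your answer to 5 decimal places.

P(Die1=a) = 0.086 + 0.032 + 0.047 + 0.097 = 0.262.
P(Die1=c) = 0.025 + 0.068 + 0.173 + 0.156 = 0.422.
P(Die1 ∈ {a, c}) = 0.262 + 0.422 = 0.684; P(Die2=c, Die1 ∈ {a, c}) = 0.047 + 0.173 = 0.220.
P(Die2=c | Die1 ∈ {a, c}) = 0.220/0.684 = 0.32164.

0.32164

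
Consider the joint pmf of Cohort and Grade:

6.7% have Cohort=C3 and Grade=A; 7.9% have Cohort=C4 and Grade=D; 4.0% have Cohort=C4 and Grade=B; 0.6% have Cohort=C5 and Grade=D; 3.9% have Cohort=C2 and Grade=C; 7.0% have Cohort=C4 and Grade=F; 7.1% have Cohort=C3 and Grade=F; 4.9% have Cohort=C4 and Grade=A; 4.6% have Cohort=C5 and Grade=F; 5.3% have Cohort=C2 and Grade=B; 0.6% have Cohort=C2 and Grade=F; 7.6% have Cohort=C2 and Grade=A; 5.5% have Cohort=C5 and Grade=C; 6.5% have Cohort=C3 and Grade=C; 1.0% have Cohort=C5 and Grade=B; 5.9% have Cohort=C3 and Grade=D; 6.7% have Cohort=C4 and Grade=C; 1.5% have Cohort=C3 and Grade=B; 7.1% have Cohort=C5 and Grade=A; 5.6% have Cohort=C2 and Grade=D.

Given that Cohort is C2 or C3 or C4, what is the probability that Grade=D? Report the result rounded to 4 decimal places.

P(Cohort=C2) = 0.076 + 0.053 + 0.039 + 0.056 + 0.006 = 0.230.
P(Cohort=C3) = 0.067 + 0.015 + 0.065 + 0.059 + 0.071 = 0.277.
P(Cohort=C4) = 0.049 + 0.040 + 0.067 + 0.079 + 0.070 = 0.305.
P(Cohort ∈ {C2, C3, C4}) = 0.230 + 0.277 + 0.305 = 0.812; P(Grade=D, Cohort ∈ {C2, C3, C4}) = 0.056 + 0.059 + 0.079 = 0.194.
P(Grade=D | Cohort ∈ {C2, C3, C4}) = 0.194/0.812 = 0.2389.

0.2389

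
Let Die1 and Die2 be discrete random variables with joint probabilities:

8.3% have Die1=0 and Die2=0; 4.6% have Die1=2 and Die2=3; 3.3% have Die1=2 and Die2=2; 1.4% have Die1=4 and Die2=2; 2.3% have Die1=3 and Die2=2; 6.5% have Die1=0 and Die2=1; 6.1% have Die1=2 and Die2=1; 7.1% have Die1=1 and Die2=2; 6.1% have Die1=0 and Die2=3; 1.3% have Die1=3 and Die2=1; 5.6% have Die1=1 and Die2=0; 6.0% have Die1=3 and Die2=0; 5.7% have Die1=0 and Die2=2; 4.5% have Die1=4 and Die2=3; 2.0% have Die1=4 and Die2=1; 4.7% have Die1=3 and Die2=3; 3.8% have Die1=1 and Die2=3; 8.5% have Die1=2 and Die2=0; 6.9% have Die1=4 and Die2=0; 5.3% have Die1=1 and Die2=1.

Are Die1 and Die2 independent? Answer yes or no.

P(Die1=1) = 0.218 and P(Die2=2) = 0.198, so their product is 0.04316, but P(Die1=1, Die2=2) = 0.071. Since these differ, Die1 and Die2 are not independent.

no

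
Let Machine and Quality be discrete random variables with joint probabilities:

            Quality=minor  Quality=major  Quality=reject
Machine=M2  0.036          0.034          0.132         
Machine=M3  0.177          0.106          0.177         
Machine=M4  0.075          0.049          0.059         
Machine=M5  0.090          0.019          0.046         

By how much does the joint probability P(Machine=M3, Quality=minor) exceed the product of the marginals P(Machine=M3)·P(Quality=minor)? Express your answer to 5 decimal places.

0.00312

P(Machine=M3) = 0.177 + 0.106 + 0.177 = 0.460.
P(Quality=minor) = 0.036 + 0.177 + 0.075 + 0.090 = 0.378.
P(Machine=M3, Quality=minor) − P(Machine=M3)P(Quality=minor) = 0.177 − 0.460×0.378 = 0.00312.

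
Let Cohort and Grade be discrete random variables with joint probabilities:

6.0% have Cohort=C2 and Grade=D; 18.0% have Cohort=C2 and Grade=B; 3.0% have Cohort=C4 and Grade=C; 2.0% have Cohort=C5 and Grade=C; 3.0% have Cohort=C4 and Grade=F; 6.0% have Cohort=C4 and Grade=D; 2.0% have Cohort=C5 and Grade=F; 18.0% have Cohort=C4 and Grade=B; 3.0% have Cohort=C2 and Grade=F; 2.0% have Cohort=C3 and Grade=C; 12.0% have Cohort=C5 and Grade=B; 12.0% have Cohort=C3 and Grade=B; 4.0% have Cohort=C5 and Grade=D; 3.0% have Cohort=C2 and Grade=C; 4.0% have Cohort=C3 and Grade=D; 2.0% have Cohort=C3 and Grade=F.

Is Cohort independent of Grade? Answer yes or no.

Every cell satisfies P(Cohort,Grade) = P(Cohort)·P(Grade). For instance P(Cohort=C4) = 0.300, P(Grade=B) = 0.600, and 0.300×0.600 = 0.180 matches the joint entry. So Cohort and Grade are independent.

yes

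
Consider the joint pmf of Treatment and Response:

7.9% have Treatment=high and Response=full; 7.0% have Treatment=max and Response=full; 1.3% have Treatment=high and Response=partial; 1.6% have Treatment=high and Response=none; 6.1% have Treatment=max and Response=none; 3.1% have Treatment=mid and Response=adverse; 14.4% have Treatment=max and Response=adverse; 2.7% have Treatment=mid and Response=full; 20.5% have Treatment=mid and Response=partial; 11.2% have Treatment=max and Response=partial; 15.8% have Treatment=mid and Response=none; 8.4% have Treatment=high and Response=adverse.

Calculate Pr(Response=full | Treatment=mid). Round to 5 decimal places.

0.06413

P(Treatment=mid) = 0.158 + 0.205 + 0.027 + 0.031 = 0.421.
P(Response=full | Treatment=mid) = 0.027/0.421 = 0.06413.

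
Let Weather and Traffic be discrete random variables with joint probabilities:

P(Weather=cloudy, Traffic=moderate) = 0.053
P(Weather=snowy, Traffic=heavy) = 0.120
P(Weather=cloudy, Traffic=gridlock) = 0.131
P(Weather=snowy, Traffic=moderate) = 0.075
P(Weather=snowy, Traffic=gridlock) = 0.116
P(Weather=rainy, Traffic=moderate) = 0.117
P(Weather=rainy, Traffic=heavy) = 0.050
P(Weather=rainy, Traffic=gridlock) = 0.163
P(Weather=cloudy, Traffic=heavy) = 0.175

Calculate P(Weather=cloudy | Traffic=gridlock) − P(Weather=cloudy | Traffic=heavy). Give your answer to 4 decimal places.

-0.1877

P(Traffic=gridlock) = 0.131 + 0.163 + 0.116 = 0.410; P(Weather=cloudy | Traffic=gridlock) = 0.131/0.410 = 0.31951.
P(Traffic=heavy) = 0.175 + 0.050 + 0.120 = 0.345; P(Weather=cloudy | Traffic=heavy) = 0.175/0.345 = 0.50725.
Difference = -0.1877.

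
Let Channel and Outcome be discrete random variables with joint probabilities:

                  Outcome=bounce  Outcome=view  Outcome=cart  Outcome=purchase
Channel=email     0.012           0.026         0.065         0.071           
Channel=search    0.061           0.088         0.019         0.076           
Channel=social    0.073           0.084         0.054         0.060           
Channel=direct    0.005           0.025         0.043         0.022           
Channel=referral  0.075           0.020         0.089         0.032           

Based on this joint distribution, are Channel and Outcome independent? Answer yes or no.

P(Channel=search) = 0.244 and P(Outcome=cart) = 0.270, so their product is 0.06588, but P(Channel=search, Outcome=cart) = 0.019. Since these differ, Channel and Outcome are not independent.

no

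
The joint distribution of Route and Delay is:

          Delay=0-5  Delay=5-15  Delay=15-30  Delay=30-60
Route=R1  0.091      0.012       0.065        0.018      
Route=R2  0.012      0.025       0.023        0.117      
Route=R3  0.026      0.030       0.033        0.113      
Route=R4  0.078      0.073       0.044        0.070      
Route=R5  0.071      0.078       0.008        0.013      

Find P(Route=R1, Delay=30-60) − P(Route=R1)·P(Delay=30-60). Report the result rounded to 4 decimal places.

P(Route=R1) = 0.091 + 0.012 + 0.065 + 0.018 = 0.186.
P(Delay=30-60) = 0.018 + 0.117 + 0.113 + 0.070 + 0.013 = 0.331.
P(Route=R1, Delay=30-60) − P(Route=R1)P(Delay=30-60) = 0.018 − 0.186×0.331 = -0.0436.

-0.0436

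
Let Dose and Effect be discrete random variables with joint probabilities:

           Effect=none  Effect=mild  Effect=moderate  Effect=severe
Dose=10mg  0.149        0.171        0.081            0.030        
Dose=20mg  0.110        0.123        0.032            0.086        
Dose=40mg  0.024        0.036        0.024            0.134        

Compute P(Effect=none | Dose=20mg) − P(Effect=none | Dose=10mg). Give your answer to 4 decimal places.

P(Dose=20mg) = 0.110 + 0.123 + 0.032 + 0.086 = 0.351; P(Effect=none | Dose=20mg) = 0.110/0.351 = 0.31339.
P(Dose=10mg) = 0.149 + 0.171 + 0.081 + 0.030 = 0.431; P(Effect=none | Dose=10mg) = 0.149/0.431 = 0.34571.
Difference = -0.0323.

-0.0323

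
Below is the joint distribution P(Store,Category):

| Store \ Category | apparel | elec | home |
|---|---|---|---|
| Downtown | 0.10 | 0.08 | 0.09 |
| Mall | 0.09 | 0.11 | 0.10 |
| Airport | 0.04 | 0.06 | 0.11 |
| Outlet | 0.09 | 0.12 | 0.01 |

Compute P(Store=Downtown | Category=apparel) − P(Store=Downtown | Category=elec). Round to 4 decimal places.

0.0963

P(Category=apparel) = 0.10 + 0.09 + 0.04 + 0.09 = 0.32; P(Store=Downtown | Category=apparel) = 0.10/0.32 = 0.31250.
P(Category=elec) = 0.08 + 0.11 + 0.06 + 0.12 = 0.37; P(Store=Downtown | Category=elec) = 0.08/0.37 = 0.21622.
Difference = 0.0963.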